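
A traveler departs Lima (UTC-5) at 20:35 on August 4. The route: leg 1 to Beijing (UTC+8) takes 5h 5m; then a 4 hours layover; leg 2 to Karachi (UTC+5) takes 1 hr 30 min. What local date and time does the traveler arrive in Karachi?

Convert departure to UTC: 20:35 + 5:00 = 01:35 UTC on Aug 5.
Add 5 hours and 5 minutes leg 1 → 06:40 UTC.
Add 4 hours layover in Beijing → 10:40 UTC.
Add 1 hour 30 minutes leg 2 → 12:10 UTC.
Karachi is UTC+5:00, so local arrival = 12:10 + 5:00 = 17:10 on Aug 5.

17:10 on Aug 5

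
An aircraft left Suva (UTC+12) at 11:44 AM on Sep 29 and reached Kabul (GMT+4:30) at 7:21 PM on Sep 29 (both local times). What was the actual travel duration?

15 hours 7 minutes

Departure in UTC: 11:44 AM − 12:00 = 11:44 PM on Sep 28.
Arrival in UTC: 7:21 PM − 4:30 = 2:51 PM on Sep 29.
Elapsed = 2:51 PM − 11:44 PM (+1 day) = 15 hours 7 minutes.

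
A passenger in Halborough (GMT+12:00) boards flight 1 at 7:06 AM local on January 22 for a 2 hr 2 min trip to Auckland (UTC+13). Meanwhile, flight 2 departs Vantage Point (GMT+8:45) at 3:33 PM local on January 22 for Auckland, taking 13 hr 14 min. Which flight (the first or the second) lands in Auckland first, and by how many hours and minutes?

Flight 1 in UTC: 7:06 AM − 12:00 = 7:06 PM on Jan 21.
+2 hours and 2 minutes → arrive 9:08 PM UTC on Jan 21.
Flight 2 in UTC: 3:33 PM − 8:45 = 6:48 AM on Jan 22.
+13 hours and 14 minutes → arrive 8:02 PM UTC on Jan 22.
Flight 1 lands earlier by 22 hours 54 minutes.

the first, by 22 hours 54 minutes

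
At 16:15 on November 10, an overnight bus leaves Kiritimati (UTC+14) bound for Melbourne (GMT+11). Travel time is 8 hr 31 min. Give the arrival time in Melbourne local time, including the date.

21:46 on November 10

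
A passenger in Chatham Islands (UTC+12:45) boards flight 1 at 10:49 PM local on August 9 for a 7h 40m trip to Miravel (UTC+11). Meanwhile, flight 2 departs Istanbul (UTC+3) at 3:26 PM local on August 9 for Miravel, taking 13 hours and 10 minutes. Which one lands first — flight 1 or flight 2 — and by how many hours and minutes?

Flight 1 in UTC: 10:49 PM − 12:45 = 10:04 AM on Aug 9.
+7 hours and 40 minutes → arrive 5:44 PM UTC on Aug 9.
Flight 2 in UTC: 3:26 PM − 3:00 = 12:26 PM on Aug 9.
+13 hours 10 minutes → arrive 1:36 AM UTC on Aug 10.
Flight 1 lands earlier by 7 hours 52 minutes.

the first, by 7 hours 52 minutes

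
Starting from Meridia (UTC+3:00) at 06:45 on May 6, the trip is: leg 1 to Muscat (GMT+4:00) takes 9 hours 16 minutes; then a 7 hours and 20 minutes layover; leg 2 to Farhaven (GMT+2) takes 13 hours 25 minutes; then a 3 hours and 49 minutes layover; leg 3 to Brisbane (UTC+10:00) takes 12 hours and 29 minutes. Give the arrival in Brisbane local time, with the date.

Convert departure to UTC: 06:45 − 3:00 = 03:45 UTC on May 6.
Add 9 hours and 16 minutes leg 1 → 13:01 UTC.
Add 7 hours 20 minutes layover in Muscat → 20:21 UTC.
Add 13 hours 25 minutes leg 2 → 09:46 UTC (May 7).
Add 3 hours and 49 minutes layover in Farhaven → 13:35 UTC.
Add 12 hours and 29 minutes leg 3 → 02:04 UTC (May 8).
Brisbane is UTC+10:00, so local arrival = 02:04 + 10:00 = 12:04 on May 8.

12:04 on May 8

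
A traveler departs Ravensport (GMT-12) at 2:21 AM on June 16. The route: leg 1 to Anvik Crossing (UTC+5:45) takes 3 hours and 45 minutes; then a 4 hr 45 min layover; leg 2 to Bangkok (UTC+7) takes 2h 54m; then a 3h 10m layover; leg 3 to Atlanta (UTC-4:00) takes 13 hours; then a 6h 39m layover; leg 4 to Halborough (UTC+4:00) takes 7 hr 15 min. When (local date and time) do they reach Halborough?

Convert departure to UTC: 2:21 AM + 12:00 = 2:21 PM UTC on Jun 16.
Add 3 hours and 45 minutes leg 1 → 6:06 PM UTC.
Add 4 hours and 45 minutes layover in Anvik Crossing → 10:51 PM UTC.
Add 2 hours and 54 minutes leg 2 → 1:45 AM UTC (Jun 17).
Add 3 hours 10 minutes layover in Bangkok → 4:55 AM UTC.
Add 13 hours leg 3 → 5:55 PM UTC.
Add 6 hours and 39 minutes layover in Atlanta → 12:34 AM UTC (Jun 18).
Add 7 hours 15 minutes leg 4 → 7:49 AM UTC.
Halborough is UTC+4:00, so local arrival = 7:49 AM + 4:00 = 11:49 AM on Jun 18.

11:49 AM on Jun 18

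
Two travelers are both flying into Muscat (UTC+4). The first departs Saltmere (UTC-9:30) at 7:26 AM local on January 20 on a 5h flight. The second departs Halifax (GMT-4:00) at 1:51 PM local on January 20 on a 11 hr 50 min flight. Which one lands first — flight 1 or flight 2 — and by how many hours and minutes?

the first, by 7 hours 45 minutes

Flight 1 in UTC: 7:26 AM + 9:30 = 4:56 PM on Jan 20.
+5 hours → arrive 9:56 PM UTC on Jan 20.
Flight 2 in UTC: 1:51 PM + 4:00 = 5:51 PM on Jan 20.
+11 hours and 50 minutes → arrive 5:41 AM UTC on Jan 21.
Flight 1 lands earlier by 7 hours 45 minutes.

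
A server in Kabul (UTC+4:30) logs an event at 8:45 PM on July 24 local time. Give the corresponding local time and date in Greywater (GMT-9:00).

In UTC: 8:45 PM − 4:30 = 4:15 PM on Jul 24.
Greywater is UTC−9:00: 4:15 PM − 9:00 = 7:15 AM on Jul 24.

7:15 AM on July 24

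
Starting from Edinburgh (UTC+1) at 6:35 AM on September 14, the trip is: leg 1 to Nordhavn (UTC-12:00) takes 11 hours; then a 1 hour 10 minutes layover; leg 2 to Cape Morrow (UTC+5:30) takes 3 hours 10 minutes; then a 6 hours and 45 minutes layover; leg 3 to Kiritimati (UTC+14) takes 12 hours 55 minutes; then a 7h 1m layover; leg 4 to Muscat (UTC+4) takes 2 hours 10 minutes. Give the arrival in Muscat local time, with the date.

5:46 AM on September 16

Convert departure to UTC: 6:35 AM − 1:00 = 5:35 AM UTC on Sep 14.
Add 11 hours leg 1 → 4:35 PM UTC.
Add 1 hour 10 minutes layover in Nordhavn → 5:45 PM UTC.
Add 3 hours 10 minutes leg 2 → 8:55 PM UTC.
Add 6 hours and 45 minutes layover in Cape Morrow → 3:40 AM UTC (Sep 15).
Add 12 hours 55 minutes leg 3 → 4:35 PM UTC.
Add 7 hours 1 minute layover in Kiritimati → 11:36 PM UTC.
Add 2 hours and 10 minutes leg 4 → 1:46 AM UTC (Sep 16).
Muscat is UTC+4:00, so local arrival = 1:46 AM + 4:00 = 5:46 AM on Sep 16.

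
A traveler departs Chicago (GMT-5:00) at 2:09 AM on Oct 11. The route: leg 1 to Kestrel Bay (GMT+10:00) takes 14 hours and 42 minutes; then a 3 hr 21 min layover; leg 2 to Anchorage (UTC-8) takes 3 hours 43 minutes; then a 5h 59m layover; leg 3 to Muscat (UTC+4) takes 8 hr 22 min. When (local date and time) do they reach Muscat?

11:16 PM on October 12

Convert departure to UTC: 2:09 AM + 5:00 = 7:09 AM UTC on Oct 11.
Add 14 hours and 42 minutes leg 1 → 9:51 PM UTC.
Add 3 hours 21 minutes layover in Kestrel Bay → 1:12 AM UTC (Oct 12).
Add 3 hours and 43 minutes leg 2 → 4:55 AM UTC.
Add 5 hours and 59 minutes layover in Anchorage → 10:54 AM UTC.
Add 8 hours and 22 minutes leg 3 → 7:16 PM UTC.
Muscat is UTC+4:00, so local arrival = 7:16 PM + 4:00 = 11:16 PM on Oct 12.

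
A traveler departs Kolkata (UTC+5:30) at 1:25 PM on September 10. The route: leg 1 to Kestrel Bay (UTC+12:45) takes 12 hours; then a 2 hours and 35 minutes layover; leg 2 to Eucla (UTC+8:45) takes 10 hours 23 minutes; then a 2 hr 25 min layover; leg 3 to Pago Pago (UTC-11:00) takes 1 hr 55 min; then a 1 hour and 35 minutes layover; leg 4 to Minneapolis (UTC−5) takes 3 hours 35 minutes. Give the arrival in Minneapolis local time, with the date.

Convert departure to UTC: 1:25 PM − 5:30 = 7:55 AM UTC on Sep 10.
Add 12 hours leg 1 → 7:55 PM UTC.
Add 2 hours and 35 minutes layover in Kestrel Bay → 10:30 PM UTC.
Add 10 hours 23 minutes leg 2 → 8:53 AM UTC (Sep 11).
Add 2 hours 25 minutes layover in Eucla → 11:18 AM UTC.
Add 1 hour and 55 minutes leg 3 → 1:13 PM UTC.
Add 1 hour 35 minutes layover in Pago Pago → 2:48 PM UTC.
Add 3 hours and 35 minutes leg 4 → 6:23 PM UTC.
Minneapolis is UTC−5:00, so local arrival = 6:23 PM − 5:00 = 1:23 PM on Sep 11.

1:23 PM on September 11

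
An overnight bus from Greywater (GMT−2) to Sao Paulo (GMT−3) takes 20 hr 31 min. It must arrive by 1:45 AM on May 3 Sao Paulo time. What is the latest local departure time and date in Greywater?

6:14 AM on May 2

Target arrival in UTC: 1:45 AM + 3:00 = 4:45 AM on May 3.
Subtract 20 hours 31 minutes → departure 8:14 AM UTC on May 2.
Greywater is UTC−2:00: 8:14 AM − 2:00 = 6:14 AM on May 2.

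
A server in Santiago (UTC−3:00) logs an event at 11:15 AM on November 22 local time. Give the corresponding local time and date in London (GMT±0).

2:15 PM on November 22

London is 3:00 ahead of Santiago.
Shift by the zone difference: 11:15 AM + 3:00 = 2:15 PM on Nov 22 in London.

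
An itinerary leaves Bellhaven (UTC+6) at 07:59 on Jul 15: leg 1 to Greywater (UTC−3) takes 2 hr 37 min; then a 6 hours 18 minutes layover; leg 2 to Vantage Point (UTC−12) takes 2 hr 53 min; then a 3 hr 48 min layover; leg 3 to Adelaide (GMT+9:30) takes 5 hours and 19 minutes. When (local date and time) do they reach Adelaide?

08:24 on July 16

Convert departure to UTC: 07:59 − 6:00 = 01:59 UTC on Jul 15.
Add 2 hours and 37 minutes leg 1 → 04:36 UTC.
Add 6 hours and 18 minutes layover in Greywater → 10:54 UTC.
Add 2 hours and 53 minutes leg 2 → 13:47 UTC.
Add 3 hours 48 minutes layover in Vantage Point → 17:35 UTC.
Add 5 hours and 19 minutes leg 3 → 22:54 UTC.
Adelaide is UTC+9:30, so local arrival = 22:54 + 9:30 = 08:24 on Jul 16.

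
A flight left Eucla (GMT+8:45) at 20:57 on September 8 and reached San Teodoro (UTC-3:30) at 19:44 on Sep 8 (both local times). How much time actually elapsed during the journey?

11 hours 2 minutes

San Teodoro is 12:15 behind Eucla.
Clock-face elapsed time (ignoring zones) is −1 hour 13 minutes.
Actual elapsed = −1 hour 13 minutes + 12:15 = 11 hours 2 minutes.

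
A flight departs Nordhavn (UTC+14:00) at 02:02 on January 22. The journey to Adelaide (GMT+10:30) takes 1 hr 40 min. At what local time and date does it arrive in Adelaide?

00:12 on January 22

Convert departure to UTC: 02:02 − 14:00 = 12:02 UTC on Jan 21.
Add 1 hour 40 minutes travel time → 13:42 UTC.
Adelaide is UTC+10:30, so local arrival = 13:42 + 10:30 = 00:12 on Jan 22.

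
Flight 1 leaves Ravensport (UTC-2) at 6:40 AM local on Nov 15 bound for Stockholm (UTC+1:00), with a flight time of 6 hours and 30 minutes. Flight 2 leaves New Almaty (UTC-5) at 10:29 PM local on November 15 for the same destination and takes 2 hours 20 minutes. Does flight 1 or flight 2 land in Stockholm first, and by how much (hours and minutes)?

Flight 1 in UTC: 6:40 AM + 2:00 = 8:40 AM on Nov 15.
+6 hours 30 minutes → arrive 3:10 PM UTC on Nov 15.
Flight 2 in UTC: 10:29 PM + 5:00 = 3:29 AM on Nov 16.
+2 hours and 20 minutes → arrive 5:49 AM UTC on Nov 16.
Flight 1 lands earlier by 14 hours 39 minutes.

the first, by 14 hours 39 minutes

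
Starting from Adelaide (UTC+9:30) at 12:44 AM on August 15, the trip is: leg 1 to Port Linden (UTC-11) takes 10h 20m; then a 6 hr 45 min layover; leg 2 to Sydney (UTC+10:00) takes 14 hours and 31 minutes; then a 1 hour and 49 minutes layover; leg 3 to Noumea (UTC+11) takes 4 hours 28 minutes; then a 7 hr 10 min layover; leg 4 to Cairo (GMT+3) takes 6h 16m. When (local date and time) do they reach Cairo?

Convert departure to UTC: 12:44 AM − 9:30 = 3:14 PM UTC on Aug 14.
Add 10 hours and 20 minutes leg 1 → 1:34 AM UTC (Aug 15).
Add 6 hours 45 minutes layover in Port Linden → 8:19 AM UTC.
Add 14 hours 31 minutes leg 2 → 10:50 PM UTC.
Add 1 hour and 49 minutes layover in Sydney → 12:39 AM UTC (Aug 16).
Add 4 hours and 28 minutes leg 3 → 5:07 AM UTC.
Add 7 hours and 10 minutes layover in Noumea → 12:17 PM UTC.
Add 6 hours and 16 minutes leg 4 → 6:33 PM UTC.
Cairo is UTC+3:00, so local arrival = 6:33 PM + 3:00 = 9:33 PM on Aug 16.

9:33 PM on August 16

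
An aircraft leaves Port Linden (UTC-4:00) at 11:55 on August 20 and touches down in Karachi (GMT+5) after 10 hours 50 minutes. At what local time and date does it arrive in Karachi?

07:45 on Aug 21

Convert departure to UTC: 11:55 + 4:00 = 15:55 UTC on Aug 20.
Add 10 hours 50 minutes travel time → 02:45 UTC (Aug 21).
Karachi is UTC+5:00, so local arrival = 02:45 + 5:00 = 07:45 on Aug 21.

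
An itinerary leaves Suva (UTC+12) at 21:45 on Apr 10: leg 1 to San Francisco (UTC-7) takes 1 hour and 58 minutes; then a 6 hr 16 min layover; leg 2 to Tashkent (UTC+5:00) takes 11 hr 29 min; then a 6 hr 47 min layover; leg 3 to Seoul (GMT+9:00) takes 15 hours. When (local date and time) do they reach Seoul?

12:15 on April 12

Convert departure to UTC: 21:45 − 12:00 = 09:45 UTC on Apr 10.
Add 1 hour and 58 minutes leg 1 → 11:43 UTC.
Add 6 hours and 16 minutes layover in San Francisco → 17:59 UTC.
Add 11 hours 29 minutes leg 2 → 05:28 UTC (Apr 11).
Add 6 hours and 47 minutes layover in Tashkent → 12:15 UTC.
Add 15 hours leg 3 → 03:15 UTC (Apr 12).
Seoul is UTC+9:00, so local arrival = 03:15 + 9:00 = 12:15 on Apr 12.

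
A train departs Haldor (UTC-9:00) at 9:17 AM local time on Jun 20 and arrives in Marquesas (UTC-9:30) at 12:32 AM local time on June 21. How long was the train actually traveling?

15 hours 45 minutes

Departure in UTC: 9:17 AM + 9:00 = 6:17 PM on Jun 20.
Arrival in UTC: 12:32 AM + 9:30 = 10:02 AM on Jun 21.
Elapsed = 10:02 AM − 6:17 PM (+1 day) = 15 hours 45 minutes.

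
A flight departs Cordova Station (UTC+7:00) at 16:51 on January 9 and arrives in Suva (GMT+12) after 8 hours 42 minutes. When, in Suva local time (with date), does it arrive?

06:33 on January 10

Convert departure to UTC: 16:51 − 7:00 = 09:51 UTC on Jan 9.
Add 8 hours 42 minutes travel time → 18:33 UTC.
Suva is UTC+12:00, so local arrival = 18:33 + 12:00 = 06:33 on Jan 10.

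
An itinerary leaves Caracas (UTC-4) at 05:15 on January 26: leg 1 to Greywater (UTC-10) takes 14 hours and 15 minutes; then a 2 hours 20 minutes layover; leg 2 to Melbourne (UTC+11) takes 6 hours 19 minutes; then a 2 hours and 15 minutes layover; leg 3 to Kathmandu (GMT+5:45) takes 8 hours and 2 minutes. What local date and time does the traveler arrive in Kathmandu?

Convert departure to UTC: 05:15 + 4:00 = 09:15 UTC on Jan 26.
Add 14 hours 15 minutes leg 1 → 23:30 UTC.
Add 2 hours and 20 minutes layover in Greywater → 01:50 UTC (Jan 27).
Add 6 hours and 19 minutes leg 2 → 08:09 UTC.
Add 2 hours and 15 minutes layover in Melbourne → 10:24 UTC.
Add 8 hours 2 minutes leg 3 → 18:26 UTC.
Kathmandu is UTC+5:45, so local arrival = 18:26 + 5:45 = 00:11 on Jan 28.

00:11 on Jan 28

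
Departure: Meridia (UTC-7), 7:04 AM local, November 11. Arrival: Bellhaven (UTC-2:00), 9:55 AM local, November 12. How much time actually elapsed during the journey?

Departure in UTC: 7:04 AM + 7:00 = 2:04 PM on Nov 11.
Arrival in UTC: 9:55 AM + 2:00 = 11:55 AM on Nov 12.
Elapsed = 11:55 AM − 2:04 PM (+1 day) = 21 hours 51 minutes.

21 hours 51 minutes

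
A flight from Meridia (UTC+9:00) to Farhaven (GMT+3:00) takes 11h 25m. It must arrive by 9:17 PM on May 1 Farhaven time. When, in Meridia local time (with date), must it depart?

3:52 PM on May 1

Target arrival in UTC: 9:17 PM − 3:00 = 6:17 PM on May 1.
Subtract 11 hours 25 minutes → departure 6:52 AM UTC on May 1.
Meridia is UTC+9:00: 6:52 AM + 9:00 = 3:52 PM on May 1.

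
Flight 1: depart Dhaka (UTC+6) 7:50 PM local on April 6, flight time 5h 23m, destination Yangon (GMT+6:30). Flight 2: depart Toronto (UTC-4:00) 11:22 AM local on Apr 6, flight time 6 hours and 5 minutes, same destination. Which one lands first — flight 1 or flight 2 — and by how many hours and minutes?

Flight 1 in UTC: 7:50 PM − 6:00 = 1:50 PM on Apr 6.
+5 hours and 23 minutes → arrive 7:13 PM UTC on Apr 6.
Flight 2 in UTC: 11:22 AM + 4:00 = 3:22 PM on Apr 6.
+6 hours 5 minutes → arrive 9:27 PM UTC on Apr 6.
Flight 1 lands earlier by 2 hours 14 minutes.

the first, by 2 hours 14 minutes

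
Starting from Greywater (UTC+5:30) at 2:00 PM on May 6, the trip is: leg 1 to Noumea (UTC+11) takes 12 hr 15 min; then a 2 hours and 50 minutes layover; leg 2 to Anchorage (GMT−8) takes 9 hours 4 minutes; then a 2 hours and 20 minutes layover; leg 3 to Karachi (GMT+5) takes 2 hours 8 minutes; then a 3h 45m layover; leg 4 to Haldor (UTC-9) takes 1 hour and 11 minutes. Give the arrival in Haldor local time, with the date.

Convert departure to UTC: 2:00 PM − 5:30 = 8:30 AM UTC on May 6.
Add 12 hours 15 minutes leg 1 → 8:45 PM UTC.
Add 2 hours and 50 minutes layover in Noumea → 11:35 PM UTC.
Add 9 hours and 4 minutes leg 2 → 8:39 AM UTC (May 7).
Add 2 hours 20 minutes layover in Anchorage → 10:59 AM UTC.
Add 2 hours 8 minutes leg 3 → 1:07 PM UTC.
Add 3 hours and 45 minutes layover in Karachi → 4:52 PM UTC.
Add 1 hour and 11 minutes leg 4 → 6:03 PM UTC.
Haldor is UTC−9:00, so local arrival = 6:03 PM − 9:00 = 9:03 AM on May 7.

9:03 AM on May 7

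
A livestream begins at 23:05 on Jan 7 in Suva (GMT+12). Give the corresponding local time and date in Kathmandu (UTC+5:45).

In UTC: 23:05 − 12:00 = 11:05 on Jan 7.
Kathmandu is UTC+5:45: 11:05 + 5:45 = 16:50 on Jan 7.

16:50 on January 7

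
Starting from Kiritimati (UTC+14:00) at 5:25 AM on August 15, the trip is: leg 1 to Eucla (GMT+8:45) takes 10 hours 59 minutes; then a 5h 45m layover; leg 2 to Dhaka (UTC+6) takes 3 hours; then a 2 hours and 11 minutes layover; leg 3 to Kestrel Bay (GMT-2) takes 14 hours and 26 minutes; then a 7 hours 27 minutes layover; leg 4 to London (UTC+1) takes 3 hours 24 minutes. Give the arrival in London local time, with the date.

Convert departure to UTC: 5:25 AM − 14:00 = 3:25 PM UTC on Aug 14.
Add 10 hours and 59 minutes leg 1 → 2:24 AM UTC (Aug 15).
Add 5 hours 45 minutes layover in Eucla → 8:09 AM UTC.
Add 3 hours leg 2 → 11:09 AM UTC.
Add 2 hours 11 minutes layover in Dhaka → 1:20 PM UTC.
Add 14 hours and 26 minutes leg 3 → 3:46 AM UTC (Aug 16).
Add 7 hours and 27 minutes layover in Kestrel Bay → 11:13 AM UTC.
Add 3 hours and 24 minutes leg 4 → 2:37 PM UTC.
London is UTC+1:00, so local arrival = 2:37 PM + 1:00 = 3:37 PM on Aug 16.

3:37 PM on August 16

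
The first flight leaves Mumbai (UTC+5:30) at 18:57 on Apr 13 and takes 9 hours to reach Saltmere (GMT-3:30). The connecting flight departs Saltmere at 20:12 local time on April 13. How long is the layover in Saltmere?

1 hour 15 minutes

Convert departure to UTC: 18:57 − 5:30 = 13:27 UTC on Apr 13.
Add 9 hours flight time → 22:27 UTC.
Saltmere is UTC−3:30, so local arrival = 22:27 − 3:30 = 18:57 on Apr 13.
Layover = 20:12 − 18:57 = 1 hour 15 minutes.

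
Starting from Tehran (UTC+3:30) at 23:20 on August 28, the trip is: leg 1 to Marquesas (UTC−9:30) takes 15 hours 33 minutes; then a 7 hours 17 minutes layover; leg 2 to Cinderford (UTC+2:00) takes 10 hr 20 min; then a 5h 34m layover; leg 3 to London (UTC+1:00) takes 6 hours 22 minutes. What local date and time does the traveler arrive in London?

17:56 on August 30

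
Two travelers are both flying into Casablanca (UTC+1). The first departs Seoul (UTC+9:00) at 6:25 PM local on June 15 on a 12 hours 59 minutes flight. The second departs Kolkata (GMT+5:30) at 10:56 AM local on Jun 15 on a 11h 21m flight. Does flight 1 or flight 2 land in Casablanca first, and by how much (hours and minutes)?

Flight 1 in UTC: 6:25 PM − 9:00 = 9:25 AM on Jun 15.
+12 hours 59 minutes → arrive 10:24 PM UTC on Jun 15.
Flight 2 in UTC: 10:56 AM − 5:30 = 5:26 AM on Jun 15.
+11 hours and 21 minutes → arrive 4:47 PM UTC on Jun 15.
Flight 2 lands earlier by 5 hours 37 minutes.

the second, by 5 hours 37 minutes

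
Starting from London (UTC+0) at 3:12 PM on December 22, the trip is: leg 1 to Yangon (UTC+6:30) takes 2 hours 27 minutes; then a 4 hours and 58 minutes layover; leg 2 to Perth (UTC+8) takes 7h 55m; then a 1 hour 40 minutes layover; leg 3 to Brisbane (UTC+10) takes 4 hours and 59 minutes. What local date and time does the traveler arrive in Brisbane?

11:11 PM on Dec 23

London is at UTC+0, so departure is already 3:12 PM UTC on Dec 22.
Add 2 hours and 27 minutes leg 1 → 5:39 PM UTC.
Add 4 hours 58 minutes layover in Yangon → 10:37 PM UTC.
Add 7 hours and 55 minutes leg 2 → 6:32 AM UTC (Dec 23).
Add 1 hour and 40 minutes layover in Perth → 8:12 AM UTC.
Add 4 hours 59 minutes leg 3 → 1:11 PM UTC.
Brisbane is UTC+10:00, so local arrival = 1:11 PM + 10:00 = 11:11 PM on Dec 23.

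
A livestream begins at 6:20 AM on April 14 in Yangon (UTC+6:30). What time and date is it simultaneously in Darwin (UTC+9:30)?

9:20 AM on April 14

In UTC: 6:20 AM − 6:30 = 11:50 PM on Apr 13.
Darwin is UTC+9:30: 11:50 PM + 9:30 = 9:20 AM on Apr 14.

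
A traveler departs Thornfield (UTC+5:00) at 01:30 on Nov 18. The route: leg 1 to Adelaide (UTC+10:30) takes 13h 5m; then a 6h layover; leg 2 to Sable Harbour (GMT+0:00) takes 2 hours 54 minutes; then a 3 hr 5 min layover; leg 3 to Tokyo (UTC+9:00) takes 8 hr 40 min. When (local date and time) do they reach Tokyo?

Convert departure to UTC: 01:30 − 5:00 = 20:30 UTC on Nov 17.
Add 13 hours 5 minutes leg 1 → 09:35 UTC (Nov 18).
Add 6 hours layover in Adelaide → 15:35 UTC.
Add 2 hours and 54 minutes leg 2 → 18:29 UTC.
Add 3 hours 5 minutes layover in Sable Harbour → 21:34 UTC.
Add 8 hours 40 minutes leg 3 → 06:14 UTC (Nov 19).
Tokyo is UTC+9:00, so local arrival = 06:14 + 9:00 = 15:14 on Nov 19.

15:14 on November 19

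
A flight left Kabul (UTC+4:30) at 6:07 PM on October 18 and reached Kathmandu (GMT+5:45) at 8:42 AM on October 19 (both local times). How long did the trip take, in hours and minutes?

13 hours 20 minutes

Departure in UTC: 6:07 PM − 4:30 = 1:37 PM on Oct 18.
Arrival in UTC: 8:42 AM − 5:45 = 2:57 AM on Oct 19.
Elapsed = 2:57 AM − 1:37 PM (+1 day) = 13 hours 20 minutes.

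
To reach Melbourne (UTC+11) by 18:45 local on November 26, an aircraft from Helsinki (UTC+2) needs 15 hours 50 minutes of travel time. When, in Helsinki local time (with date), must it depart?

Target arrival in UTC: 18:45 − 11:00 = 07:45 on Nov 26.
Subtract 15 hours 50 minutes → departure 15:55 UTC on Nov 25.
Helsinki is UTC+2:00: 15:55 + 2:00 = 17:55 on Nov 25.

17:55 on November 25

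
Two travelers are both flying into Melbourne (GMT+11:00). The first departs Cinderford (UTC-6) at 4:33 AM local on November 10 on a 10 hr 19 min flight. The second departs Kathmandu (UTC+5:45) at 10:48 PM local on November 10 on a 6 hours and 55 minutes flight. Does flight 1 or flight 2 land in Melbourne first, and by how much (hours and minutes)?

the first, by 3 hours 6 minutes

Flight 1 in UTC: 4:33 AM + 6:00 = 10:33 AM on Nov 10.
+10 hours 19 minutes → arrive 8:52 PM UTC on Nov 10.
Flight 2 in UTC: 10:48 PM − 5:45 = 5:03 PM on Nov 10.
+6 hours and 55 minutes → arrive 11:58 PM UTC on Nov 10.
Flight 1 lands earlier by 3 hours 6 minutes.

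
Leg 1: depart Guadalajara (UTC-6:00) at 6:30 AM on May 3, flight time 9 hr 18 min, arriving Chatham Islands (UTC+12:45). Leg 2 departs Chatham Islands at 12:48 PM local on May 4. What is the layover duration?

Convert departure to UTC: 6:30 AM + 6:00 = 12:30 PM UTC on May 3.
Add 9 hours and 18 minutes flight time → 9:48 PM UTC.
Chatham Islands is UTC+12:45, so local arrival = 9:48 PM + 12:45 = 10:33 AM on May 4.
Layover = 12:48 PM − 10:33 AM = 2 hours 15 minutes.

2 hours 15 minutes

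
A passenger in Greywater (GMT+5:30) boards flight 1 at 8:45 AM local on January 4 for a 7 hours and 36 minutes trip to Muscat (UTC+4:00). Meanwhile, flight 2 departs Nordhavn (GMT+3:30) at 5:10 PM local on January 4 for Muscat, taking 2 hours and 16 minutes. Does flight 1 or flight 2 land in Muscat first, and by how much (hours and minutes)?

the first, by 5 hours 5 minutes

Flight 1 in UTC: 8:45 AM − 5:30 = 3:15 AM on Jan 4.
+7 hours 36 minutes → arrive 10:51 AM UTC on Jan 4.
Flight 2 in UTC: 5:10 PM − 3:30 = 1:40 PM on Jan 4.
+2 hours 16 minutes → arrive 3:56 PM UTC on Jan 4.
Flight 1 lands earlier by 5 hours 5 minutes.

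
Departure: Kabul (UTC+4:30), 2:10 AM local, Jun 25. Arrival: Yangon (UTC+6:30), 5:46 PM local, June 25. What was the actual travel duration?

Departure in UTC: 2:10 AM − 4:30 = 9:40 PM on Jun 24.
Arrival in UTC: 5:46 PM − 6:30 = 11:16 AM on Jun 25.
Elapsed = 11:16 AM − 9:40 PM (+1 day) = 13 hours 36 minutes.

13 hours 36 minutes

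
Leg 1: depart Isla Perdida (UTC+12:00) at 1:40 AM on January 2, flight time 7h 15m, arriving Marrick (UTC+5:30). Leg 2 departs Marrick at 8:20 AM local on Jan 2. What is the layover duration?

Convert departure to UTC: 1:40 AM − 12:00 = 1:40 PM UTC on Jan 1.
Add 7 hours and 15 minutes flight time → 8:55 PM UTC.
Marrick is UTC+5:30, so local arrival = 8:55 PM + 5:30 = 2:25 AM on Jan 2.
Layover = 8:20 AM − 2:25 AM = 5 hours 55 minutes.

5 hours 55 minutes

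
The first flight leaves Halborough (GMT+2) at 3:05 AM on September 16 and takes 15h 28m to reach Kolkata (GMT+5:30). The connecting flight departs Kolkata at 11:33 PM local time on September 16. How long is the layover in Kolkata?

1 hour 30 minutes

Convert departure to UTC: 3:05 AM − 2:00 = 1:05 AM UTC on Sep 16.
Add 15 hours 28 minutes flight time → 4:33 PM UTC.
Kolkata is UTC+5:30, so local arrival = 4:33 PM + 5:30 = 10:03 PM on Sep 16.
Layover = 11:33 PM − 10:03 PM = 1 hour 30 minutes.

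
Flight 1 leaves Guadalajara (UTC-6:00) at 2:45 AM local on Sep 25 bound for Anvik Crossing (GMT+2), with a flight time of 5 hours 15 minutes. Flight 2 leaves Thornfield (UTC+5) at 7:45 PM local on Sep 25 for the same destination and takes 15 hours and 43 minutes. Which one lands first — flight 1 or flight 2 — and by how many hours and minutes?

the first, by 16 hours 28 minutes

Flight 1 in UTC: 2:45 AM + 6:00 = 8:45 AM on Sep 25.
+5 hours and 15 minutes → arrive 2:00 PM UTC on Sep 25.
Flight 2 in UTC: 7:45 PM − 5:00 = 2:45 PM on Sep 25.
+15 hours and 43 minutes → arrive 6:28 AM UTC on Sep 26.
Flight 1 lands earlier by 16 hours 28 minutes.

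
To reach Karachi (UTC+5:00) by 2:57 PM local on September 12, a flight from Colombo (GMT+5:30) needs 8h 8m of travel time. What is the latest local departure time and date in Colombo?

Target arrival in UTC: 2:57 PM − 5:00 = 9:57 AM on Sep 12.
Subtract 8 hours and 8 minutes → departure 1:49 AM UTC on Sep 12.
Colombo is UTC+5:30: 1:49 AM + 5:30 = 7:19 AM on Sep 12.

7:19 AM on September 12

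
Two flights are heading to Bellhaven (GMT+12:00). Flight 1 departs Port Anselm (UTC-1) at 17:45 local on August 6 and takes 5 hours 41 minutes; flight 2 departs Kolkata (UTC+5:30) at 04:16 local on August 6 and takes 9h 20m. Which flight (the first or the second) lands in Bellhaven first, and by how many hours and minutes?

Flight 1 in UTC: 17:45 + 1:00 = 18:45 on Aug 6.
+5 hours 41 minutes → arrive 00:26 UTC on Aug 7.
Flight 2 in UTC: 04:16 − 5:30 = 22:46 on Aug 5.
+9 hours and 20 minutes → arrive 08:06 UTC on Aug 6.
Flight 2 lands earlier by 16 hours 20 minutes.

the second, by 16 hours 20 minutes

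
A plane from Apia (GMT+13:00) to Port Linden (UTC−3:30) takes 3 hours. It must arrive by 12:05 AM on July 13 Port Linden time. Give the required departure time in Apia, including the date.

1:35 PM on Jul 13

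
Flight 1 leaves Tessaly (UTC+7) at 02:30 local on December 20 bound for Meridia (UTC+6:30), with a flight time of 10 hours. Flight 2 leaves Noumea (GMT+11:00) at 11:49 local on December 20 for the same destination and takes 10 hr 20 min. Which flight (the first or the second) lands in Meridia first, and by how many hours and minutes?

Flight 1 in UTC: 02:30 − 7:00 = 19:30 on Dec 19.
+10 hours → arrive 05:30 UTC on Dec 20.
Flight 2 in UTC: 11:49 − 11:00 = 00:49 on Dec 20.
+10 hours 20 minutes → arrive 11:09 UTC on Dec 20.
Flight 1 lands earlier by 5 hours 39 minutes.

the first, by 5 hours 39 minutes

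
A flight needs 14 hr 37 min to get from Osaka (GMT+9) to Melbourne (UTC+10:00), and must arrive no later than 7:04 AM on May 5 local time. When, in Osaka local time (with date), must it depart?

Target arrival in UTC: 7:04 AM − 10:00 = 9:04 PM on May 4.
Subtract 14 hours 37 minutes → departure 6:27 AM UTC on May 4.
Osaka is UTC+9:00: 6:27 AM + 9:00 = 3:27 PM on May 4.

3:27 PM on May 4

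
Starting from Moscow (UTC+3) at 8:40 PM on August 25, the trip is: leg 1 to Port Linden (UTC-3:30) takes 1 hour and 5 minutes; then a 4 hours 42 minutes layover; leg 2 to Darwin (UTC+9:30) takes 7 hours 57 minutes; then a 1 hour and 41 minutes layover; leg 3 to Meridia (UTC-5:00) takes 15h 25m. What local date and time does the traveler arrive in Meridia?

7:30 PM on August 26

Convert departure to UTC: 8:40 PM − 3:00 = 5:40 PM UTC on Aug 25.
Add 1 hour and 5 minutes leg 1 → 6:45 PM UTC.
Add 4 hours 42 minutes layover in Port Linden → 11:27 PM UTC.
Add 7 hours and 57 minutes leg 2 → 7:24 AM UTC (Aug 26).
Add 1 hour and 41 minutes layover in Darwin → 9:05 AM UTC.
Add 15 hours 25 minutes leg 3 → 12:30 AM UTC (Aug 27).
Meridia is UTC−5:00, so local arrival = 12:30 AM − 5:00 = 7:30 PM on Aug 26.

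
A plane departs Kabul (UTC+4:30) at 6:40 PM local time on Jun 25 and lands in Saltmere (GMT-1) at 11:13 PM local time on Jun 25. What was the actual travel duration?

10 hours 3 minutes

Saltmere is 5:30 behind Kabul.
Clock-face elapsed time (ignoring zones) is 4 hours 33 minutes.
Actual elapsed = 4 hours 33 minutes + 5:30 = 10 hours 3 minutes.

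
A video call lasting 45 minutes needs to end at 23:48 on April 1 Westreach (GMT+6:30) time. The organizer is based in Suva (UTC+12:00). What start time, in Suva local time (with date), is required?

Target end time in UTC: 23:48 − 6:30 = 17:18 on Apr 1.
Subtract 45 minutes → start 16:33 UTC on Apr 1.
Suva is UTC+12:00: 16:33 + 12:00 = 04:33 on Apr 2.

04:33 on April 2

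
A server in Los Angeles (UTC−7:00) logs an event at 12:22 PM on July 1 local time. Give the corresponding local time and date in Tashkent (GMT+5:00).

In UTC: 12:22 PM + 7:00 = 7:22 PM on Jul 1.
Tashkent is UTC+5:00: 7:22 PM + 5:00 = 12:22 AM on Jul 2.

12:22 AM on July 2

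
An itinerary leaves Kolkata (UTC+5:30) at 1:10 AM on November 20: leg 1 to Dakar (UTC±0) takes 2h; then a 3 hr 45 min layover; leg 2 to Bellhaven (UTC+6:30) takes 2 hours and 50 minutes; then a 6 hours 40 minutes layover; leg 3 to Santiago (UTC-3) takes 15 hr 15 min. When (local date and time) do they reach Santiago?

Convert departure to UTC: 1:10 AM − 5:30 = 7:40 PM UTC on Nov 19.
Add 2 hours leg 1 → 9:40 PM UTC.
Add 3 hours 45 minutes layover in Dakar → 1:25 AM UTC (Nov 20).
Add 2 hours and 50 minutes leg 2 → 4:15 AM UTC.
Add 6 hours 40 minutes layover in Bellhaven → 10:55 AM UTC.
Add 15 hours and 15 minutes leg 3 → 2:10 AM UTC (Nov 21).
Santiago is UTC−3:00, so local arrival = 2:10 AM − 3:00 = 11:10 PM on Nov 20.

11:10 PM on November 20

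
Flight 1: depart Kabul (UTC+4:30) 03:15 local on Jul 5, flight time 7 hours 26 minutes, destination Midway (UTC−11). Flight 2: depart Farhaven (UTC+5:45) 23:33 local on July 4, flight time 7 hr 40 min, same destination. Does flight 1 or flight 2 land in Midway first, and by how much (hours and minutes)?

the second, by 4 hours 43 minutes

Flight 1 in UTC: 03:15 − 4:30 = 22:45 on Jul 4.
+7 hours 26 minutes → arrive 06:11 UTC on Jul 5.
Flight 2 in UTC: 23:33 − 5:45 = 17:48 on Jul 4.
+7 hours 40 minutes → arrive 01:28 UTC on Jul 5.
Flight 2 lands earlier by 4 hours 43 minutes.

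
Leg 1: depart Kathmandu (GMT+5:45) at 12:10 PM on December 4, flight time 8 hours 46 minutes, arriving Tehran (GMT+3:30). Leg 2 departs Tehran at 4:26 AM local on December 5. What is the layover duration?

Convert departure to UTC: 12:10 PM − 5:45 = 6:25 AM UTC on Dec 4.
Add 8 hours 46 minutes flight time → 3:11 PM UTC.
Tehran is UTC+3:30, so local arrival = 3:11 PM + 3:30 = 6:41 PM on Dec 4.
Layover = 4:26 AM − 6:41 PM (+1 day) = 9 hours 45 minutes.

9 hours 45 minutes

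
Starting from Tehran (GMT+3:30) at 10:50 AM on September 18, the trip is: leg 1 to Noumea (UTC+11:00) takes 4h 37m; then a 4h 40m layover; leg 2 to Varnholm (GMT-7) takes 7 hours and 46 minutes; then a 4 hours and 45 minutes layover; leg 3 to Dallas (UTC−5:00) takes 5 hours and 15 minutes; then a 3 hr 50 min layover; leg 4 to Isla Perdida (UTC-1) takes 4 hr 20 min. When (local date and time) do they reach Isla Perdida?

5:33 PM on Sep 19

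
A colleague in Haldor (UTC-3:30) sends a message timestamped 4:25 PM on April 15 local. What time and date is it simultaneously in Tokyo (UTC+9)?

In UTC: 4:25 PM + 3:30 = 7:55 PM on Apr 15.
Tokyo is UTC+9:00: 7:55 PM + 9:00 = 4:55 AM on Apr 16.

4:55 AM on April 16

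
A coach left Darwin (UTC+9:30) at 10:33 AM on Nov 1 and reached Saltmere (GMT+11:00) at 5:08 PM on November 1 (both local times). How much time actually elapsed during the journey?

Saltmere is 1:30 ahead of Darwin.
Clock-face elapsed time (ignoring zones) is 6 hours 35 minutes.
Actual elapsed = 6 hours 35 minutes − 1:30 = 5 hours 5 minutes.

5 hours 5 minutes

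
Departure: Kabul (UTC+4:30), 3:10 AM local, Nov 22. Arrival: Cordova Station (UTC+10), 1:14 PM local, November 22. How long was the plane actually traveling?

Departure in UTC: 3:10 AM − 4:30 = 10:40 PM on Nov 21.
Arrival in UTC: 1:14 PM − 10:00 = 3:14 AM on Nov 22.
Elapsed = 3:14 AM − 10:40 PM (+1 day) = 4 hours 34 minutes.

4 hours 34 minutes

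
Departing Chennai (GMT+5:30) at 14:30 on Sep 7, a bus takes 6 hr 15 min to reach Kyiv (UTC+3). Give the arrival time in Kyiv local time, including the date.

Kyiv is 2:30 behind Chennai.
After 6 hours and 15 minutes it is 20:45 in Chennai.
Shift by the zone difference: 20:45 − 2:30 = 18:15 on Sep 7 in Kyiv.

18:15 on September 7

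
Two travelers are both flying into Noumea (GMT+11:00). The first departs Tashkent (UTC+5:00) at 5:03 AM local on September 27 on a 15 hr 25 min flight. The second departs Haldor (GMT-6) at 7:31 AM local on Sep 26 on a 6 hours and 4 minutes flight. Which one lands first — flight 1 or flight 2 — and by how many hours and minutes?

the second, by 19 hours 53 minutes

Flight 1 in UTC: 5:03 AM − 5:00 = 12:03 AM on Sep 27.
+15 hours 25 minutes → arrive 3:28 PM UTC on Sep 27.
Flight 2 in UTC: 7:31 AM + 6:00 = 1:31 PM on Sep 26.
+6 hours and 4 minutes → arrive 7:35 PM UTC on Sep 26.
Flight 2 lands earlier by 19 hours 53 minutes.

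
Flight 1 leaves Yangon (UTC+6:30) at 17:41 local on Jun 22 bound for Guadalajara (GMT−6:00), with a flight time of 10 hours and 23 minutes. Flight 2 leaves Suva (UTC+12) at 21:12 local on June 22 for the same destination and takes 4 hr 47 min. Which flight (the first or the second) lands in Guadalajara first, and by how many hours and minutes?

Flight 1 in UTC: 17:41 − 6:30 = 11:11 on Jun 22.
+10 hours and 23 minutes → arrive 21:34 UTC on Jun 22.
Flight 2 in UTC: 21:12 − 12:00 = 09:12 on Jun 22.
+4 hours 47 minutes → arrive 13:59 UTC on Jun 22.
Flight 2 lands earlier by 7 hours 35 minutes.

the second, by 7 hours 35 minutes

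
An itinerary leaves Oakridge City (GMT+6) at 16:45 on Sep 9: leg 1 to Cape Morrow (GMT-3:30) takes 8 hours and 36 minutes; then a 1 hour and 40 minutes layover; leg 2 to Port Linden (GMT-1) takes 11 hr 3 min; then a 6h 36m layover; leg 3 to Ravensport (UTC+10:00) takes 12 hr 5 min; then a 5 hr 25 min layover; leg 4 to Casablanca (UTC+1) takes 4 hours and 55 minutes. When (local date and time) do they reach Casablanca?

14:05 on Sep 11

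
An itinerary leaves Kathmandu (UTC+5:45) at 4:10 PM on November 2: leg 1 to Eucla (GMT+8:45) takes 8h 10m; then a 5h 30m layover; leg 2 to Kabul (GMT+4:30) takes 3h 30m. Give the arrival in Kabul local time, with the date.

Convert departure to UTC: 4:10 PM − 5:45 = 10:25 AM UTC on Nov 2.
Add 8 hours 10 minutes leg 1 → 6:35 PM UTC.
Add 5 hours 30 minutes layover in Eucla → 12:05 AM UTC (Nov 3).
Add 3 hours 30 minutes leg 2 → 3:35 AM UTC.
Kabul is UTC+4:30, so local arrival = 3:35 AM + 4:30 = 8:05 AM on Nov 3.

8:05 AM on Nov 3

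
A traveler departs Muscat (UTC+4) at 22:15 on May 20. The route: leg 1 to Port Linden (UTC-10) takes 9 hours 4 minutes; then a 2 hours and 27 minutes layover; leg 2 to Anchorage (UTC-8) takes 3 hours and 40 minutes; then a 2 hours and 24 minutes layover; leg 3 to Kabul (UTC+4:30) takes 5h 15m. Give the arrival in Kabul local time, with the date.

21:35 on May 21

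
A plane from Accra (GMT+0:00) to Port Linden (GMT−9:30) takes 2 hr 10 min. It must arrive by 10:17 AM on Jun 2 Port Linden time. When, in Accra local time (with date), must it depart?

Target arrival in UTC: 10:17 AM + 9:30 = 7:47 PM on Jun 2.
Subtract 2 hours 10 minutes → departure 5:37 PM UTC on Jun 2.
Accra is UTC+0, so departure is 5:37 PM on Jun 2.

5:37 PM on June 2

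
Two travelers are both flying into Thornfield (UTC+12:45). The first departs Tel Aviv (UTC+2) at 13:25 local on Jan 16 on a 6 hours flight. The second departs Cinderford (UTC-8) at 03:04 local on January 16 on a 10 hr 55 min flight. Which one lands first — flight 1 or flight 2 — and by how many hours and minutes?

the first, by 4 hours 34 minutes

Flight 1 in UTC: 13:25 − 2:00 = 11:25 on Jan 16.
+6 hours → arrive 17:25 UTC on Jan 16.
Flight 2 in UTC: 03:04 + 8:00 = 11:04 on Jan 16.
+10 hours 55 minutes → arrive 21:59 UTC on Jan 16.
Flight 1 lands earlier by 4 hours 34 minutes.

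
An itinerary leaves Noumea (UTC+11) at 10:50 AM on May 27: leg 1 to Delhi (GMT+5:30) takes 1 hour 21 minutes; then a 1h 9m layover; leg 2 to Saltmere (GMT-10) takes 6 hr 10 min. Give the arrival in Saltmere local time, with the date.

Convert departure to UTC: 10:50 AM − 11:00 = 11:50 PM UTC on May 26.
Add 1 hour and 21 minutes leg 1 → 1:11 AM UTC (May 27).
Add 1 hour and 9 minutes layover in Delhi → 2:20 AM UTC.
Add 6 hours and 10 minutes leg 2 → 8:30 AM UTC.
Saltmere is UTC−10:00, so local arrival = 8:30 AM − 10:00 = 10:30 PM on May 26.

10:30 PM on May 26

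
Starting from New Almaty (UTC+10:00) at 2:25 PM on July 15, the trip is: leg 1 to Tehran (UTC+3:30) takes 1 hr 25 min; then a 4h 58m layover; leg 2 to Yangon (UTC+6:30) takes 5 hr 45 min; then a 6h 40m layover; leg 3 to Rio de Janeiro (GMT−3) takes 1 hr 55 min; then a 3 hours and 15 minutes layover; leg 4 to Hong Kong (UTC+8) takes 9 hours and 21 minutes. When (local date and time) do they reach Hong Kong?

9:44 PM on July 16

Convert departure to UTC: 2:25 PM − 10:00 = 4:25 AM UTC on Jul 15.
Add 1 hour 25 minutes leg 1 → 5:50 AM UTC.
Add 4 hours and 58 minutes layover in Tehran → 10:48 AM UTC.
Add 5 hours 45 minutes leg 2 → 4:33 PM UTC.
Add 6 hours and 40 minutes layover in Yangon → 11:13 PM UTC.
Add 1 hour and 55 minutes leg 3 → 1:08 AM UTC (Jul 16).
Add 3 hours and 15 minutes layover in Rio de Janeiro → 4:23 AM UTC.
Add 9 hours and 21 minutes leg 4 → 1:44 PM UTC.
Hong Kong is UTC+8:00, so local arrival = 1:44 PM + 8:00 = 9:44 PM on Jul 16.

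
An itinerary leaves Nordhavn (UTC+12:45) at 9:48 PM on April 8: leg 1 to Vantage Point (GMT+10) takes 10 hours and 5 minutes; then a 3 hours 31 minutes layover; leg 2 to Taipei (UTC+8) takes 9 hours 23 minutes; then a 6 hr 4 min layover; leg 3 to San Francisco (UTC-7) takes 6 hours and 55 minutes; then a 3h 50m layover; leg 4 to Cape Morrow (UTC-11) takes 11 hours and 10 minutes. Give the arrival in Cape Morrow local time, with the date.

Convert departure to UTC: 9:48 PM − 12:45 = 9:03 AM UTC on Apr 8.
Add 10 hours 5 minutes leg 1 → 7:08 PM UTC.
Add 3 hours and 31 minutes layover in Vantage Point → 10:39 PM UTC.
Add 9 hours and 23 minutes leg 2 → 8:02 AM UTC (Apr 9).
Add 6 hours 4 minutes layover in Taipei → 2:06 PM UTC.
Add 6 hours and 55 minutes leg 3 → 9:01 PM UTC.
Add 3 hours 50 minutes layover in San Francisco → 12:51 AM UTC (Apr 10).
Add 11 hours 10 minutes leg 4 → 12:01 PM UTC.
Cape Morrow is UTC−11:00, so local arrival = 12:01 PM − 11:00 = 1:01 AM on Apr 10.

1:01 AM on April 10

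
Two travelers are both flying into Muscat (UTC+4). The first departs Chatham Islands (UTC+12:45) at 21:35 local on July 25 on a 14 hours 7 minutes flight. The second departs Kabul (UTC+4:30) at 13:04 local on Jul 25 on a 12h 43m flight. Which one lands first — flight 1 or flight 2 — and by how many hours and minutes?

the second, by 1 hour 40 minutes

Flight 1 in UTC: 21:35 − 12:45 = 08:50 on Jul 25.
+14 hours 7 minutes → arrive 22:57 UTC on Jul 25.
Flight 2 in UTC: 13:04 − 4:30 = 08:34 on Jul 25.
+12 hours 43 minutes → arrive 21:17 UTC on Jul 25.
Flight 2 lands earlier by 1 hour 40 minutes.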